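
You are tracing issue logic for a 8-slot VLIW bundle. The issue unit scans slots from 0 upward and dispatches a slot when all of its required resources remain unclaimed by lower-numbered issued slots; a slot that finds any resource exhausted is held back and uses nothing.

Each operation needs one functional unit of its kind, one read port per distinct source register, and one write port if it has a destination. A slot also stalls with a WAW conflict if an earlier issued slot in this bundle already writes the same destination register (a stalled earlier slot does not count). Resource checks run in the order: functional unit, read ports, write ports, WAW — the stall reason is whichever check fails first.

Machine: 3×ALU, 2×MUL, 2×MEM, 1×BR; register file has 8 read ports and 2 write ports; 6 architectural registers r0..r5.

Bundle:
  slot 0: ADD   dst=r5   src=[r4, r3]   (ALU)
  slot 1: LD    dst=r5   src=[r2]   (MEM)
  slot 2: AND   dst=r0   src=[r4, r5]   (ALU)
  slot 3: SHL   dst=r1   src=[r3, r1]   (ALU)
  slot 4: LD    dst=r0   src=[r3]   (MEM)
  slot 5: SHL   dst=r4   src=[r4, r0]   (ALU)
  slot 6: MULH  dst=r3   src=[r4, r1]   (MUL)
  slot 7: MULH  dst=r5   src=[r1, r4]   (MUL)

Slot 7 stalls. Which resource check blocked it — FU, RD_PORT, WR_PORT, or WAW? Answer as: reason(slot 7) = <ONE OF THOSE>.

reason(slot 7) = WR_PORT

#0 ALU src=r4,r3 dispatched  <A:2 Mu:2 Ld:2 B:1 rd:6 wr:1>
#1 MEM src=r2 held:WAW  <A:2 Mu:2 Ld:2 B:1 rd:6 wr:1>
#2 ALU src=r4,r5 dispatched  <A:1 Mu:2 Ld:2 B:1 rd:4 wr:0>
#3 ALU src=r3,r1 held:WR_PORT  <A:1 Mu:2 Ld:2 B:1 rd:4 wr:0>
#4 MEM src=r3 held:WR_PORT  <A:1 Mu:2 Ld:2 B:1 rd:4 wr:0>
#5 ALU src=r4,r0 held:WR_PORT  <A:1 Mu:2 Ld:2 B:1 rd:4 wr:0>
#6 MUL src=r4,r1 held:WR_PORT  <A:1 Mu:2 Ld:2 B:1 rd:4 wr:0>
#7 MUL src=r1,r4 held:WR_PORT  <A:1 Mu:2 Ld:2 B:1 rd:4 wr:0>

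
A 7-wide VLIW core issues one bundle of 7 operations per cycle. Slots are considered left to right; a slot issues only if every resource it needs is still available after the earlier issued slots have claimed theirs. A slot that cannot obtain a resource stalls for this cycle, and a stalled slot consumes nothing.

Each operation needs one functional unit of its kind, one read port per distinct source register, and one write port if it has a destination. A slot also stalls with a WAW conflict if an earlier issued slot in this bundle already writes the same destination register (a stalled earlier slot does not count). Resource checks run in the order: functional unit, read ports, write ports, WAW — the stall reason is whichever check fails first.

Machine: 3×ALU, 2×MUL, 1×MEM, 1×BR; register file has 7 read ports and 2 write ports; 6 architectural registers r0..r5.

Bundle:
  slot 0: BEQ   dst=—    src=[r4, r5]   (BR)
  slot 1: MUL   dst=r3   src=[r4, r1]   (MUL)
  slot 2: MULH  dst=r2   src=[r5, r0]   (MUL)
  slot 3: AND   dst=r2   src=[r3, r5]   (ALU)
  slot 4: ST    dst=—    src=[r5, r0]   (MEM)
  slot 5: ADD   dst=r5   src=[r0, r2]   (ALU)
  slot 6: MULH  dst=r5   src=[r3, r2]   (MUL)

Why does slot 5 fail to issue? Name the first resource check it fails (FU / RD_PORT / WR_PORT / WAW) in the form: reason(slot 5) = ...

reason(slot 5) = RD_PORT

#0 BR src=r4,r5 dispatched  <A:3 Mu:2 Ld:1 B:0 rd:5 wr:2>
#1 MUL src=r4,r1 dispatched  <A:3 Mu:1 Ld:1 B:0 rd:3 wr:1>
#2 MUL src=r5,r0 dispatched  <A:3 Mu:0 Ld:1 B:0 rd:1 wr:0>
#3 ALU src=r3,r5 held:RD_PORT  <A:3 Mu:0 Ld:1 B:0 rd:1 wr:0>
#4 MEM src=r5,r0 held:RD_PORT  <A:3 Mu:0 Ld:1 B:0 rd:1 wr:0>
#5 ALU src=r0,r2 held:RD_PORT  <A:3 Mu:0 Ld:1 B:0 rd:1 wr:0>
#6 MUL src=r3,r2 held:FU  <A:3 Mu:0 Ld:1 B:0 rd:1 wr:0>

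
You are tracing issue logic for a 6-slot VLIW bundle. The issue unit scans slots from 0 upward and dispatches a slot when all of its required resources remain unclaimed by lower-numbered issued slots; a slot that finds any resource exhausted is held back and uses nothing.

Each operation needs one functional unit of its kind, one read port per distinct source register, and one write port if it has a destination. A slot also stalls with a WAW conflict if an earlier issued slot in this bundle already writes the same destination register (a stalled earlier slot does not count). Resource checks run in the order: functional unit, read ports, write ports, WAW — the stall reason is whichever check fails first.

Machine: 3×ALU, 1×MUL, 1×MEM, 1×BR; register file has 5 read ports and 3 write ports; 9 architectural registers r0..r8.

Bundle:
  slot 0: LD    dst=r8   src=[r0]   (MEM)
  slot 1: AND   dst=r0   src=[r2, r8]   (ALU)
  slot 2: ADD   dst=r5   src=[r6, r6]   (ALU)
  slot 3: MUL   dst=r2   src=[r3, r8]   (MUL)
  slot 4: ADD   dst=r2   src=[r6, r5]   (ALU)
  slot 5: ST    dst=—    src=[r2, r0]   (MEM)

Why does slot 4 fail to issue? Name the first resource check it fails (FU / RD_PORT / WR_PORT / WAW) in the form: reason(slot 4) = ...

slot 0 (MEM): ISSUE — free A3,Mu1,Ld0,B1 rp4 wp2
slot 1 (ALU): ISSUE — free A2,Mu1,Ld0,B1 rp2 wp1
slot 2 (ALU): ISSUE — free A1,Mu1,Ld0,B1 rp1 wp0
slot 3 (MUL): stall RD_PORT — free A1,Mu1,Ld0,B1 rp1 wp0
slot 4 (ALU): stall RD_PORT — free A1,Mu1,Ld0,B1 rp1 wp0
slot 5 (MEM): stall FU — free A1,Mu1,Ld0,B1 rp1 wp0

reason(slot 4) = RD_PORT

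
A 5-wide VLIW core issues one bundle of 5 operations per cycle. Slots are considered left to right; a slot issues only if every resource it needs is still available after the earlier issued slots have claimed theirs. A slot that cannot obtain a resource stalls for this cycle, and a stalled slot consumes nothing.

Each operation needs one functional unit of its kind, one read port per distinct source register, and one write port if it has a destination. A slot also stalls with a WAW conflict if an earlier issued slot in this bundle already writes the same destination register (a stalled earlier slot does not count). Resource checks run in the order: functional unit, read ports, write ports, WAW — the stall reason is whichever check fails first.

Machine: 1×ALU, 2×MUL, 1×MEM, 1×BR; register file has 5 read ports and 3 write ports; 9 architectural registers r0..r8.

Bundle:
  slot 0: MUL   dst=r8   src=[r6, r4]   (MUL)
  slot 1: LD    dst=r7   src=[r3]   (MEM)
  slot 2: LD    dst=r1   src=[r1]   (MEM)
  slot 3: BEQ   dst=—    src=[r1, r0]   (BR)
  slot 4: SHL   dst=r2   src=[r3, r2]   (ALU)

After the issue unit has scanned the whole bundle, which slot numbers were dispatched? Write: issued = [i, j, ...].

#0 MUL src=r6,r4 dispatched  <A:1 Mu:1 Ld:1 B:1 rd:3 wr:2>
#1 MEM src=r3 dispatched  <A:1 Mu:1 Ld:0 B:1 rd:2 wr:1>
#2 MEM src=r1 held:FU  <A:1 Mu:1 Ld:0 B:1 rd:2 wr:1>
#3 BR src=r1,r0 dispatched  <A:1 Mu:1 Ld:0 B:0 rd:0 wr:1>
#4 ALU src=r3,r2 held:RD_PORT  <A:1 Mu:1 Ld:0 B:0 rd:0 wr:1>

issued = [0, 1, 3]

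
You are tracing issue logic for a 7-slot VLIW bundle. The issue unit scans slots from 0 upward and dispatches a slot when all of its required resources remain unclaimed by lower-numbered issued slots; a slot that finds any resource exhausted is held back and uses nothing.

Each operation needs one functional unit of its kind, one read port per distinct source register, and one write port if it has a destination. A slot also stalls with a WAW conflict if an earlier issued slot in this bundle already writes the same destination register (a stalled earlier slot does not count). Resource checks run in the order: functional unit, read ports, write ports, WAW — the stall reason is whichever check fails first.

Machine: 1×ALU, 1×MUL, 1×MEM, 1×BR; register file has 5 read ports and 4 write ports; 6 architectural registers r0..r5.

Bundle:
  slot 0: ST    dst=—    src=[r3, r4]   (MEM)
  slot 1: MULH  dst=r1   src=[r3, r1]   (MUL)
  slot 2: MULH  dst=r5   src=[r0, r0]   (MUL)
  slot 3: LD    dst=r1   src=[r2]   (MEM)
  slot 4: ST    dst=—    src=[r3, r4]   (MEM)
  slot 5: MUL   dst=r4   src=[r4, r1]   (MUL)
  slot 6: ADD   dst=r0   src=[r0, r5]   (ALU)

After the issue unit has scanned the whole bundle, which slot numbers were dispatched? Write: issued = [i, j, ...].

(0) want 1×MEM +2rd +0wr — yes → AL1|MU1|ME0|BR1|rd3|wr4
(1) want 1×MUL +2rd +1wr — yes → AL1|MU0|ME0|BR1|rd1|wr3
(2) want 1×MUL +1rd +1wr — FU → AL1|MU0|ME0|BR1|rd1|wr3
(3) want 1×MEM +1rd +1wr — FU → AL1|MU0|ME0|BR1|rd1|wr3
(4) want 1×MEM +2rd +0wr — FU → AL1|MU0|ME0|BR1|rd1|wr3
(5) want 1×MUL +2rd +1wr — FU → AL1|MU0|ME0|BR1|rd1|wr3
(6) want 1×ALU +2rd +1wr — RD_PORT → AL1|MU0|ME0|BR1|rd1|wr3

issued = [0, 1]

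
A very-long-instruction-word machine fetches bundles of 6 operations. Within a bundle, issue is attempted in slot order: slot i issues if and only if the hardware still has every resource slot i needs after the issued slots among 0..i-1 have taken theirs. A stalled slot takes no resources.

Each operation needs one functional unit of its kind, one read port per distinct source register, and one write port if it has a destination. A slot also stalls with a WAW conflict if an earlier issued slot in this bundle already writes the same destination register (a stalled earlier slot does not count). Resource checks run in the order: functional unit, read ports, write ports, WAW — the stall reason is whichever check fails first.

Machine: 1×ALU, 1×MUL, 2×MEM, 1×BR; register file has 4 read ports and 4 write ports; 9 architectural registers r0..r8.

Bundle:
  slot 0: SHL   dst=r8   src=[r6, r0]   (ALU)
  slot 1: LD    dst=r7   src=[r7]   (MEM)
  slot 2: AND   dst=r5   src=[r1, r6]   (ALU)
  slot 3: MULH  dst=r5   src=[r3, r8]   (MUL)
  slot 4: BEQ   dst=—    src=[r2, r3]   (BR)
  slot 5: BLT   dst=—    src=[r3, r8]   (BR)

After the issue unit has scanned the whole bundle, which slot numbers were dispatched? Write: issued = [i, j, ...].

  0. ALU→r8 ⇒ go  {0A/1Mu/2Ld/1B | 2r 3w}
  1. MEM→r7 ⇒ go  {0A/1Mu/1Ld/1B | 1r 2w}
  2. ALU→r5 ⇒ no(FU)  {0A/1Mu/1Ld/1B | 1r 2w}
  3. MUL→r5 ⇒ no(RD_PORT)  {0A/1Mu/1Ld/1B | 1r 2w}
  4. BR ⇒ no(RD_PORT)  {0A/1Mu/1Ld/1B | 1r 2w}
  5. BR ⇒ no(RD_PORT)  {0A/1Mu/1Ld/1B | 1r 2w}

issued = [0, 1]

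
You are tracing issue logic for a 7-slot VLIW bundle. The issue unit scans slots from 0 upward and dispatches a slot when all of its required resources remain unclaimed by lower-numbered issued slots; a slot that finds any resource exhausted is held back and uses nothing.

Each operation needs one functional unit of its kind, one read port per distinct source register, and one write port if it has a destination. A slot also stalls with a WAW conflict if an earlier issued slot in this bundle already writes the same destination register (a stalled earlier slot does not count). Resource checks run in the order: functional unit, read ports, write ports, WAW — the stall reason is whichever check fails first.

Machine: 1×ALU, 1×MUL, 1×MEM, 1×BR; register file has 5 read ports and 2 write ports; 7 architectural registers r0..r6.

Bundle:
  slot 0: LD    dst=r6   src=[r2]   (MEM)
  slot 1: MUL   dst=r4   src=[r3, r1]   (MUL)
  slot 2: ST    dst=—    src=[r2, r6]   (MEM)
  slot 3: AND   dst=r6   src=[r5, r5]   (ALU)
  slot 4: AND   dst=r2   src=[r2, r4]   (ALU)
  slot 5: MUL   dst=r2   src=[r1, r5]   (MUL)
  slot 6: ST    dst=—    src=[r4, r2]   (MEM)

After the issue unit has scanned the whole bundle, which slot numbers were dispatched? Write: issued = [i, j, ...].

issued = [0, 1]

slot 0 (MEM): ISSUE — free A1,Mu1,Ld0,B1 rp4 wp1
slot 1 (MUL): ISSUE — free A1,Mu0,Ld0,B1 rp2 wp0
slot 2 (MEM): stall FU — free A1,Mu0,Ld0,B1 rp2 wp0
slot 3 (ALU): stall WR_PORT — free A1,Mu0,Ld0,B1 rp2 wp0
slot 4 (ALU): stall WR_PORT — free A1,Mu0,Ld0,B1 rp2 wp0
slot 5 (MUL): stall FU — free A1,Mu0,Ld0,B1 rp2 wp0
slot 6 (MEM): stall FU — free A1,Mu0,Ld0,B1 rp2 wp0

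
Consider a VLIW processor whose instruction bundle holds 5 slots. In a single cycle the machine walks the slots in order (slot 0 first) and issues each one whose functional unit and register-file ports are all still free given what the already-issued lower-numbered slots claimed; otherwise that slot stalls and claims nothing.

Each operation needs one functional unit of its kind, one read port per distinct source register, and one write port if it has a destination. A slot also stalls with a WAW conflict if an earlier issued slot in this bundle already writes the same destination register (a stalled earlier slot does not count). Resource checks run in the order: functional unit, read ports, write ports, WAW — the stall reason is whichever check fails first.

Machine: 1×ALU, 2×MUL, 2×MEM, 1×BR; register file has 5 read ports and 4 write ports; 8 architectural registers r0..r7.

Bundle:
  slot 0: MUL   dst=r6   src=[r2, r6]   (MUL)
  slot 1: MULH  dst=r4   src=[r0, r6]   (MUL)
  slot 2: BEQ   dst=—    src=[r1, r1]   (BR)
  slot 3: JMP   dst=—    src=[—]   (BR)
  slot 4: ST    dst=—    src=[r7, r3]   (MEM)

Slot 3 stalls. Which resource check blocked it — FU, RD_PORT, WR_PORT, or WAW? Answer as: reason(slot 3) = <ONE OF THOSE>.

#0 MUL src=r2,r6 dispatched  <A:1 Mu:1 Ld:2 B:1 rd:3 wr:3>
#1 MUL src=r0,r6 dispatched  <A:1 Mu:0 Ld:2 B:1 rd:1 wr:2>
#2 BR src=r1,r1 dispatched  <A:1 Mu:0 Ld:2 B:0 rd:0 wr:2>
#3 BR src=- held:FU  <A:1 Mu:0 Ld:2 B:0 rd:0 wr:2>
#4 MEM src=r7,r3 held:RD_PORT  <A:1 Mu:0 Ld:2 B:0 rd:0 wr:2>

reason(slot 3) = FU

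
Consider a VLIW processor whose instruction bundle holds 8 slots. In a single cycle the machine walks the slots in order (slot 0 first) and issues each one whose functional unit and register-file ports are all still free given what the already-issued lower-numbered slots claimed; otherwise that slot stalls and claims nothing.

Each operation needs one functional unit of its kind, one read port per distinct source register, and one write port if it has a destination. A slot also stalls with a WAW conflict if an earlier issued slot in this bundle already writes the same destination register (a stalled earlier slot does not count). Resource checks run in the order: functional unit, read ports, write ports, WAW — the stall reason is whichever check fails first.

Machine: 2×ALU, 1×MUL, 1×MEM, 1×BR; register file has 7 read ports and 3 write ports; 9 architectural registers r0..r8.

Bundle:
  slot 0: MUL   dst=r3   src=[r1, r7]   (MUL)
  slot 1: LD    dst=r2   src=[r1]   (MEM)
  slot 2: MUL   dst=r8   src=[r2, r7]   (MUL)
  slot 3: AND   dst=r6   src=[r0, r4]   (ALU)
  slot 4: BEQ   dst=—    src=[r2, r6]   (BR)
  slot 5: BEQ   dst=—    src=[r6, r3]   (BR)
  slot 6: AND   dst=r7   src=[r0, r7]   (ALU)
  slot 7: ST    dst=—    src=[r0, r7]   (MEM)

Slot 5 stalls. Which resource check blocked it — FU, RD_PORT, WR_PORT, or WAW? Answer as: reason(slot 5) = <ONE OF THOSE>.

  0. MUL→r3 ⇒ go  {2A/0Mu/1Ld/1B | 5r 2w}
  1. MEM→r2 ⇒ go  {2A/0Mu/0Ld/1B | 4r 1w}
  2. MUL→r8 ⇒ no(FU)  {2A/0Mu/0Ld/1B | 4r 1w}
  3. ALU→r6 ⇒ go  {1A/0Mu/0Ld/1B | 2r 0w}
  4. BR ⇒ go  {1A/0Mu/0Ld/0B | 0r 0w}
  5. BR ⇒ no(FU)  {1A/0Mu/0Ld/0B | 0r 0w}
  6. ALU→r7 ⇒ no(RD_PORT)  {1A/0Mu/0Ld/0B | 0r 0w}
  7. MEM ⇒ no(FU)  {1A/0Mu/0Ld/0B | 0r 0w}

reason(slot 5) = FU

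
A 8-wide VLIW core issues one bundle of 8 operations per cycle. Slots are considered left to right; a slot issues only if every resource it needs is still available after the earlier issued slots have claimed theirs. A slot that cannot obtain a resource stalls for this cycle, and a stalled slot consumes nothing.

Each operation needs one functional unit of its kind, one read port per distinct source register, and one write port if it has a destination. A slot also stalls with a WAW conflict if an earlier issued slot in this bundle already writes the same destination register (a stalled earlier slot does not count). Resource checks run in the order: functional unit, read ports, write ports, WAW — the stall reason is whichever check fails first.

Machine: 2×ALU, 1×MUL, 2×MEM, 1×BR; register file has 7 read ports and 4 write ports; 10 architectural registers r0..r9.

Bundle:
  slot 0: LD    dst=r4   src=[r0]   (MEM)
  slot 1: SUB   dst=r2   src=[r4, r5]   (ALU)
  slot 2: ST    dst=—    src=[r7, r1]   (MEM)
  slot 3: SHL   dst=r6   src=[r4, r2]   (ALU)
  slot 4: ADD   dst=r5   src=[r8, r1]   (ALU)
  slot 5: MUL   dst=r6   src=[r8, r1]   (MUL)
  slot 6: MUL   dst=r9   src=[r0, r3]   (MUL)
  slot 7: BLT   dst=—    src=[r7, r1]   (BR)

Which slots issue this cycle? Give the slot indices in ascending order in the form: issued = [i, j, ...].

  0. MEM→r4 ⇒ go  {2A/1Mu/1Ld/1B | 6r 3w}
  1. ALU→r2 ⇒ go  {1A/1Mu/1Ld/1B | 4r 2w}
  2. MEM ⇒ go  {1A/1Mu/0Ld/1B | 2r 2w}
  3. ALU→r6 ⇒ go  {0A/1Mu/0Ld/1B | 0r 1w}
  4. ALU→r5 ⇒ no(FU)  {0A/1Mu/0Ld/1B | 0r 1w}
  5. MUL→r6 ⇒ no(RD_PORT)  {0A/1Mu/0Ld/1B | 0r 1w}
  6. MUL→r9 ⇒ no(RD_PORT)  {0A/1Mu/0Ld/1B | 0r 1w}
  7. BR ⇒ no(RD_PORT)  {0A/1Mu/0Ld/1B | 0r 1w}

issued = [0, 1, 2, 3]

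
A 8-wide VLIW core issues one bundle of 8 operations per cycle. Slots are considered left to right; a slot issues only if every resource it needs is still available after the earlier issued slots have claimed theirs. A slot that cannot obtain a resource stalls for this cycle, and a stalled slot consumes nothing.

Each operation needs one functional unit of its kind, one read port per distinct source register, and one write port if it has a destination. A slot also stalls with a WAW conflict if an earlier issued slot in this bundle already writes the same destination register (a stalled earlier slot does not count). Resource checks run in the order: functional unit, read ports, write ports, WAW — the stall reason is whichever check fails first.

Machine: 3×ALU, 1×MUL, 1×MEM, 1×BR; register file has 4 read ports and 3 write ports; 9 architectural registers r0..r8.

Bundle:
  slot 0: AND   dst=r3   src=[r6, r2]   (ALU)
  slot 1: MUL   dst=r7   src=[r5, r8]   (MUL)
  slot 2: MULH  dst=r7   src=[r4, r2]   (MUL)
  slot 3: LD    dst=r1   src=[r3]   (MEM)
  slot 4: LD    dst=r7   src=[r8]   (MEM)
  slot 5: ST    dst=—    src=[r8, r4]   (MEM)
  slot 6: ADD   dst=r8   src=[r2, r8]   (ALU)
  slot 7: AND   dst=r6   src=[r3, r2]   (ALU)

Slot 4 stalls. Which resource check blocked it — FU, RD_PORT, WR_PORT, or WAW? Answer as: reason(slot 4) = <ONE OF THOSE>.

reason(slot 4) = RD_PORT

[0] ALU needs rd=2 wr=1: ok; after: ALU=2 MUL=1 MEM=1 BR=1, R=2, W=2
[1] MUL needs rd=2 wr=1: ok; after: ALU=2 MUL=0 MEM=1 BR=1, R=0, W=1
[2] MUL needs rd=2 wr=1: FU; after: ALU=2 MUL=0 MEM=1 BR=1, R=0, W=1
[3] MEM needs rd=1 wr=1: RD_PORT; after: ALU=2 MUL=0 MEM=1 BR=1, R=0, W=1
[4] MEM needs rd=1 wr=1: RD_PORT; after: ALU=2 MUL=0 MEM=1 BR=1, R=0, W=1
[5] MEM needs rd=2 wr=0: RD_PORT; after: ALU=2 MUL=0 MEM=1 BR=1, R=0, W=1
[6] ALU needs rd=2 wr=1: RD_PORT; after: ALU=2 MUL=0 MEM=1 BR=1, R=0, W=1
[7] ALU needs rd=2 wr=1: RD_PORT; after: ALU=2 MUL=0 MEM=1 BR=1, R=0, W=1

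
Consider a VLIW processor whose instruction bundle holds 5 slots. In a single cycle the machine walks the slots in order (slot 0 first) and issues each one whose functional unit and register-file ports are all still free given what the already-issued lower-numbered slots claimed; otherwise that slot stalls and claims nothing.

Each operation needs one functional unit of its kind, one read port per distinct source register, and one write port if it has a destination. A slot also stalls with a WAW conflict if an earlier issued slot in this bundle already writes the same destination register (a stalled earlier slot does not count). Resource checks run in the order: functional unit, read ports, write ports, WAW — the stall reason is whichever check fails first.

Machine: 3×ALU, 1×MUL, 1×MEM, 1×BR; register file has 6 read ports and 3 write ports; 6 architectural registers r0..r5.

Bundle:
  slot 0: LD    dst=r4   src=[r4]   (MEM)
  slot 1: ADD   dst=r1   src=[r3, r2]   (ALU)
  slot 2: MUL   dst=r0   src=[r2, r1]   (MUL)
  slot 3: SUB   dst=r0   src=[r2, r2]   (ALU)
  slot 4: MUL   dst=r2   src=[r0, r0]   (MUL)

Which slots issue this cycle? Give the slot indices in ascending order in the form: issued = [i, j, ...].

(0) want 1×MEM +1rd +1wr — yes → AL3|MU1|ME0|BR1|rd5|wr2
(1) want 1×ALU +2rd +1wr — yes → AL2|MU1|ME0|BR1|rd3|wr1
(2) want 1×MUL +2rd +1wr — yes → AL2|MU0|ME0|BR1|rd1|wr0
(3) want 1×ALU +1rd +1wr — WR_PORT → AL2|MU0|ME0|BR1|rd1|wr0
(4) want 1×MUL +1rd +1wr — FU → AL2|MU0|ME0|BR1|rd1|wr0

issued = [0, 1, 2]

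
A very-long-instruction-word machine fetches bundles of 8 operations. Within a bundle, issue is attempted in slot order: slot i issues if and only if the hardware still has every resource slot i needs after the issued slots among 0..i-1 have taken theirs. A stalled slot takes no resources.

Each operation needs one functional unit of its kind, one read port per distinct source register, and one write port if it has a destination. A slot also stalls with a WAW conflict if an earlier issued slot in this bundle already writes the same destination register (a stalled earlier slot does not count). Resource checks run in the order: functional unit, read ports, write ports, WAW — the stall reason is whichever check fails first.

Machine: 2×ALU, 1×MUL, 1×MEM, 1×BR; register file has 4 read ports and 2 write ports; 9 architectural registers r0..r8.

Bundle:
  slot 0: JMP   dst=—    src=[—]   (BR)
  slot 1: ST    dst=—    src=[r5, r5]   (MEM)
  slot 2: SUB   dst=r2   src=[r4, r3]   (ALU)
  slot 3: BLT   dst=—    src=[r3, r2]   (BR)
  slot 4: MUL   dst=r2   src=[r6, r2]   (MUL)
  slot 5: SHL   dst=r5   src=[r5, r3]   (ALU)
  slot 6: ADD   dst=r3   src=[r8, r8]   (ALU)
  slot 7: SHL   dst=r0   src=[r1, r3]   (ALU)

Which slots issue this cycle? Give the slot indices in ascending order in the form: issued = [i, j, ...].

(0) want 1×BR +0rd +0wr — yes → AL2|MU1|ME1|BR0|rd4|wr2
(1) want 1×MEM +1rd +0wr — yes → AL2|MU1|ME0|BR0|rd3|wr2
(2) want 1×ALU +2rd +1wr — yes → AL1|MU1|ME0|BR0|rd1|wr1
(3) want 1×BR +2rd +0wr — FU → AL1|MU1|ME0|BR0|rd1|wr1
(4) want 1×MUL +2rd +1wr — RD_PORT → AL1|MU1|ME0|BR0|rd1|wr1
(5) want 1×ALU +2rd +1wr — RD_PORT → AL1|MU1|ME0|BR0|rd1|wr1
(6) want 1×ALU +1rd +1wr — yes → AL0|MU1|ME0|BR0|rd0|wr0
(7) want 1×ALU +2rd +1wr — FU → AL0|MU1|ME0|BR0|rd0|wr0

issued = [0, 1, 2, 6]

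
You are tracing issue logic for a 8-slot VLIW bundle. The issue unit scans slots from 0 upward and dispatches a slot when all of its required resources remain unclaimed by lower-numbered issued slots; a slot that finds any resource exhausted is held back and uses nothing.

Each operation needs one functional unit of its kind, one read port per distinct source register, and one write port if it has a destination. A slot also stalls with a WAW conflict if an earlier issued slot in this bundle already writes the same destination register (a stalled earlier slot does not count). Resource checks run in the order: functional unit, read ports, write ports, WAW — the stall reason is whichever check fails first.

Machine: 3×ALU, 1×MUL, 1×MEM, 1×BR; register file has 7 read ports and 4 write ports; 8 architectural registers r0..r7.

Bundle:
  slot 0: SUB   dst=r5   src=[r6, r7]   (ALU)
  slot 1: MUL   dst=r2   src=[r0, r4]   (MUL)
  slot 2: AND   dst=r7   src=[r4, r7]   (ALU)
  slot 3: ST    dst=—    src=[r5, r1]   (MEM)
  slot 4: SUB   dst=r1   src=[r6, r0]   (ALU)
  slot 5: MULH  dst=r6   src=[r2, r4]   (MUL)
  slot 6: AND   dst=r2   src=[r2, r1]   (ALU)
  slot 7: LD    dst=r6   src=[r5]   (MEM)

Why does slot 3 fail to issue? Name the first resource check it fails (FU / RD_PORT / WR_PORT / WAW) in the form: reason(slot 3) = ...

(0) want 1×ALU +2rd +1wr — yes → AL2|MU1|ME1|BR1|rd5|wr3
(1) want 1×MUL +2rd +1wr — yes → AL2|MU0|ME1|BR1|rd3|wr2
(2) want 1×ALU +2rd +1wr — yes → AL1|MU0|ME1|BR1|rd1|wr1
(3) want 1×MEM +2rd +0wr — RD_PORT → AL1|MU0|ME1|BR1|rd1|wr1
(4) want 1×ALU +2rd +1wr — RD_PORT → AL1|MU0|ME1|BR1|rd1|wr1
(5) want 1×MUL +2rd +1wr — FU → AL1|MU0|ME1|BR1|rd1|wr1
(6) want 1×ALU +2rd +1wr — RD_PORT → AL1|MU0|ME1|BR1|rd1|wr1
(7) want 1×MEM +1rd +1wr — yes → AL1|MU0|ME0|BR1|rd0|wr0

reason(slot 3) = RD_PORT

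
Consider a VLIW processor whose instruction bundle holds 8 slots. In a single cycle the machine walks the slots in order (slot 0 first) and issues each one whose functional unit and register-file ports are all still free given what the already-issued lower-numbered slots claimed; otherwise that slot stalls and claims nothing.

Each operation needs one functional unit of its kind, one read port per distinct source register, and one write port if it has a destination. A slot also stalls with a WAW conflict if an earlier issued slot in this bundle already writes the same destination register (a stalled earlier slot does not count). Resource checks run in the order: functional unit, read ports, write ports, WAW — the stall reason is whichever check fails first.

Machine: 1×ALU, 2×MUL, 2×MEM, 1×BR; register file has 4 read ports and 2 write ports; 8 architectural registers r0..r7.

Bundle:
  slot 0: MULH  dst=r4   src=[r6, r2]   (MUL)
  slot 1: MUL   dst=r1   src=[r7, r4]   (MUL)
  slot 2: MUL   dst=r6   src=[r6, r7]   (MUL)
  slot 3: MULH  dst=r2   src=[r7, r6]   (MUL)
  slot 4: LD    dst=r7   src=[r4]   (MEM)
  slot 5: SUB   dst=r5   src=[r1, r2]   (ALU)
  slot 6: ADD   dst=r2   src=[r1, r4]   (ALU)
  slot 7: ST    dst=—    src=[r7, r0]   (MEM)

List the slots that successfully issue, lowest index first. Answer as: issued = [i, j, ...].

slot 0 (MUL): ISSUE — free A1,Mu1,Ld2,B1 rp2 wp1
slot 1 (MUL): ISSUE — free A1,Mu0,Ld2,B1 rp0 wp0
slot 2 (MUL): stall FU — free A1,Mu0,Ld2,B1 rp0 wp0
slot 3 (MUL): stall FU — free A1,Mu0,Ld2,B1 rp0 wp0
slot 4 (MEM): stall RD_PORT — free A1,Mu0,Ld2,B1 rp0 wp0
slot 5 (ALU): stall RD_PORT — free A1,Mu0,Ld2,B1 rp0 wp0
slot 6 (ALU): stall RD_PORT — free A1,Mu0,Ld2,B1 rp0 wp0
slot 7 (MEM): stall RD_PORT — free A1,Mu0,Ld2,B1 rp0 wp0

issued = [0, 1]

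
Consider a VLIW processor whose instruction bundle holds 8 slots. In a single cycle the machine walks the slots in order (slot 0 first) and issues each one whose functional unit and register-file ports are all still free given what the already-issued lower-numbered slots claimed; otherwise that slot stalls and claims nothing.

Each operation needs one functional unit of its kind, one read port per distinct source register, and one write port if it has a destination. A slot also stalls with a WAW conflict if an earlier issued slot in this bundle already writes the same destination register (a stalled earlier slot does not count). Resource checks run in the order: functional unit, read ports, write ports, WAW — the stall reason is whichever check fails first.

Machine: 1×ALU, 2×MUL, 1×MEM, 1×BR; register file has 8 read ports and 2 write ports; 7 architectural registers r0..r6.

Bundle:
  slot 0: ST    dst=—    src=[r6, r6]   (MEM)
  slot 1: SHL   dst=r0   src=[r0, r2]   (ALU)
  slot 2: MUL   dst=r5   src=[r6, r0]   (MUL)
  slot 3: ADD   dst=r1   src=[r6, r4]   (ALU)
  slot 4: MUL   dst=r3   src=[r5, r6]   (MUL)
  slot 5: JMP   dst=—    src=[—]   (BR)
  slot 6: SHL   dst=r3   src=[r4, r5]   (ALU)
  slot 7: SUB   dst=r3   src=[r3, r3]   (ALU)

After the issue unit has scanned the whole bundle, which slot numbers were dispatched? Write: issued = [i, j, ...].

issued = [0, 1, 2, 5]

(0) want 1×MEM +1rd +0wr — yes → AL1|MU2|ME0|BR1|rd7|wr2
(1) want 1×ALU +2rd +1wr — yes → AL0|MU2|ME0|BR1|rd5|wr1
(2) want 1×MUL +2rd +1wr — yes → AL0|MU1|ME0|BR1|rd3|wr0
(3) want 1×ALU +2rd +1wr — FU → AL0|MU1|ME0|BR1|rd3|wr0
(4) want 1×MUL +2rd +1wr — WR_PORT → AL0|MU1|ME0|BR1|rd3|wr0
(5) want 1×BR +0rd +0wr — yes → AL0|MU1|ME0|BR0|rd3|wr0
(6) want 1×ALU +2rd +1wr — FU → AL0|MU1|ME0|BR0|rd3|wr0
(7) want 1×ALU +1rd +1wr — FU → AL0|MU1|ME0|BR0|rd3|wr0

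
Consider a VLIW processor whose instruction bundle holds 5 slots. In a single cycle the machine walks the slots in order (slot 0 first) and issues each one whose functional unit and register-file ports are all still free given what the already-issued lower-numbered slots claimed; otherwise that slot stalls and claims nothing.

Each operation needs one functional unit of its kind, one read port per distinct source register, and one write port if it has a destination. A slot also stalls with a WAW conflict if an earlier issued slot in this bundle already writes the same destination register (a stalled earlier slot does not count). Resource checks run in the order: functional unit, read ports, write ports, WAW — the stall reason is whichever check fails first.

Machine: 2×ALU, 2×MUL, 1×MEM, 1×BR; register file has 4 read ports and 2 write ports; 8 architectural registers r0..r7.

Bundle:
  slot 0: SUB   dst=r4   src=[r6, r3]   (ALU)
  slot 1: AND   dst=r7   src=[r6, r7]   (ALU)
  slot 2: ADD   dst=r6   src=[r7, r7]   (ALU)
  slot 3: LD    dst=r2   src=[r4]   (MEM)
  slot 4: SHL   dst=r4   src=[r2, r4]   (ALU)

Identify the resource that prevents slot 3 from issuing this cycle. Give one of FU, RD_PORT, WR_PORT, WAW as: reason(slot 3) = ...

reason(slot 3) = RD_PORT

#0 ALU src=r6,r3 dispatched  <A:1 Mu:2 Ld:1 B:1 rd:2 wr:1>
#1 ALU src=r6,r7 dispatched  <A:0 Mu:2 Ld:1 B:1 rd:0 wr:0>
#2 ALU src=r7,r7 held:FU  <A:0 Mu:2 Ld:1 B:1 rd:0 wr:0>
#3 MEM src=r4 held:RD_PORT  <A:0 Mu:2 Ld:1 B:1 rd:0 wr:0>
#4 ALU src=r2,r4 held:FU  <A:0 Mu:2 Ld:1 B:1 rd:0 wr:0>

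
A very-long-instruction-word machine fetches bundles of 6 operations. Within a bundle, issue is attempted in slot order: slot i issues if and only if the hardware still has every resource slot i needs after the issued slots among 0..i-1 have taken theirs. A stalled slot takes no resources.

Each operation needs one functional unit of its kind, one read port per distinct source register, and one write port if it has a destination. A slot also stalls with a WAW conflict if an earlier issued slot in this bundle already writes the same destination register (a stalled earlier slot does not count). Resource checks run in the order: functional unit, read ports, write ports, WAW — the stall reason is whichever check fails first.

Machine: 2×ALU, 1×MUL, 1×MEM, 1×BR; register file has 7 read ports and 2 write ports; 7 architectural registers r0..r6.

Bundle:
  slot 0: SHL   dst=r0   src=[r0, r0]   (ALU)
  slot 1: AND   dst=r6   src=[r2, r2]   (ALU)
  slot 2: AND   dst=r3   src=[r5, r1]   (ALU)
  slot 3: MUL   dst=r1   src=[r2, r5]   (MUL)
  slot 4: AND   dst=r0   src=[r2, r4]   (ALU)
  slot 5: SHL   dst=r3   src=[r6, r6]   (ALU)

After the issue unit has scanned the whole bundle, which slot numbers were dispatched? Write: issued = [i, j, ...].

#0 ALU src=r0,r0 dispatched  <A:1 Mu:1 Ld:1 B:1 rd:6 wr:1>
#1 ALU src=r2,r2 dispatched  <A:0 Mu:1 Ld:1 B:1 rd:5 wr:0>
#2 ALU src=r5,r1 held:FU  <A:0 Mu:1 Ld:1 B:1 rd:5 wr:0>
#3 MUL src=r2,r5 held:WR_PORT  <A:0 Mu:1 Ld:1 B:1 rd:5 wr:0>
#4 ALU src=r2,r4 held:FU  <A:0 Mu:1 Ld:1 B:1 rd:5 wr:0>
#5 ALU src=r6,r6 held:FU  <A:0 Mu:1 Ld:1 B:1 rd:5 wr:0>

issued = [0, 1]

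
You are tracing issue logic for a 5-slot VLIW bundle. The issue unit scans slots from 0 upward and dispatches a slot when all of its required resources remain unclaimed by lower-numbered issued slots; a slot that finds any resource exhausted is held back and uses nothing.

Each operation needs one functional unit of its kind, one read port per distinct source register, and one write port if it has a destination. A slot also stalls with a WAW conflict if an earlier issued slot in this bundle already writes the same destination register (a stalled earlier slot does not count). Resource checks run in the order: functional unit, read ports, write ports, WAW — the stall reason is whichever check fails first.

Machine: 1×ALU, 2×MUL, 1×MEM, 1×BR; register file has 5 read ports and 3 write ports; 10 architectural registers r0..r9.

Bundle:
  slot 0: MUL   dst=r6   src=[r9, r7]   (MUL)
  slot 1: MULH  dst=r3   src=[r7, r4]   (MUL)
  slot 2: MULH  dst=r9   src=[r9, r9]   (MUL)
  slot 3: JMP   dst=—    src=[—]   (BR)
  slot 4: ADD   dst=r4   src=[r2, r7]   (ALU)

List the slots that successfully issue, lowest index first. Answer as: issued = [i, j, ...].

issued = [0, 1, 3]

#0 MUL src=r9,r7 dispatched  <A:1 Mu:1 Ld:1 B:1 rd:3 wr:2>
#1 MUL src=r7,r4 dispatched  <A:1 Mu:0 Ld:1 B:1 rd:1 wr:1>
#2 MUL src=r9,r9 held:FU  <A:1 Mu:0 Ld:1 B:1 rd:1 wr:1>
#3 BR src=- dispatched  <A:1 Mu:0 Ld:1 B:0 rd:1 wr:1>
#4 ALU src=r2,r7 held:RD_PORT  <A:1 Mu:0 Ld:1 B:0 rd:1 wr:1>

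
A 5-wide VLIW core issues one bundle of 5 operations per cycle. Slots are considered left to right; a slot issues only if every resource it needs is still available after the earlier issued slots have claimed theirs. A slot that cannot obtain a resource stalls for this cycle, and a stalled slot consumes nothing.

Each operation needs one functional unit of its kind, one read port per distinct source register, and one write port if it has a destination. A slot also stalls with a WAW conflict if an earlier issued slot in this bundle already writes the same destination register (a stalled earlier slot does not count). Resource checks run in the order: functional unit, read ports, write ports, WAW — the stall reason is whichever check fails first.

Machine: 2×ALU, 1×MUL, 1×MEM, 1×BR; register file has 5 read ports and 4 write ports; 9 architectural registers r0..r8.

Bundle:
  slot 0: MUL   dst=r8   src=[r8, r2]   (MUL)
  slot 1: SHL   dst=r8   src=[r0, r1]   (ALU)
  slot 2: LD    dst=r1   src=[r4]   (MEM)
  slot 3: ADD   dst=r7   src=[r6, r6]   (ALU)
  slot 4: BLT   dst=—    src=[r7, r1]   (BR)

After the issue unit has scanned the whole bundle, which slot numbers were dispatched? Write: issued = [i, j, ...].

[0] MUL needs rd=2 wr=1: ok; after: ALU=2 MUL=0 MEM=1 BR=1, R=3, W=3
[1] ALU needs rd=2 wr=1: WAW; after: ALU=2 MUL=0 MEM=1 BR=1, R=3, W=3
[2] MEM needs rd=1 wr=1: ok; after: ALU=2 MUL=0 MEM=0 BR=1, R=2, W=2
[3] ALU needs rd=1 wr=1: ok; after: ALU=1 MUL=0 MEM=0 BR=1, R=1, W=1
[4] BR needs rd=2 wr=0: RD_PORT; after: ALU=1 MUL=0 MEM=0 BR=1, R=1, W=1

issued = [0, 2, 3]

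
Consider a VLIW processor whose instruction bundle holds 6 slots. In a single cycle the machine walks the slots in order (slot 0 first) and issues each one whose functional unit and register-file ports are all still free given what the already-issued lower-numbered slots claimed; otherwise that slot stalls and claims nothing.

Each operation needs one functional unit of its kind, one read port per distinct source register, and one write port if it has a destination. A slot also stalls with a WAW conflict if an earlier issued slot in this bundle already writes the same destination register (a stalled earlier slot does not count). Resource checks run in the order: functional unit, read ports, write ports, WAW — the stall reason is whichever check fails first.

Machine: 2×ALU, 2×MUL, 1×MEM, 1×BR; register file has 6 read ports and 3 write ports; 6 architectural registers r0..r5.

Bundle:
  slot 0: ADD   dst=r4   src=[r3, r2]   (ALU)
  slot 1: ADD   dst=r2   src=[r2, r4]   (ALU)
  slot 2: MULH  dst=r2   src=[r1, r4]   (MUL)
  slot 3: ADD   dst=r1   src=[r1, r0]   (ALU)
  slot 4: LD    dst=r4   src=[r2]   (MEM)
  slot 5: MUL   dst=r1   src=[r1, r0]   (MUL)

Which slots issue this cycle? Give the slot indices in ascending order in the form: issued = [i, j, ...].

(0) want 1×ALU +2rd +1wr — yes → AL1|MU2|ME1|BR1|rd4|wr2
(1) want 1×ALU +2rd +1wr — yes → AL0|MU2|ME1|BR1|rd2|wr1
(2) want 1×MUL +2rd +1wr — WAW → AL0|MU2|ME1|BR1|rd2|wr1
(3) want 1×ALU +2rd +1wr — FU → AL0|MU2|ME1|BR1|rd2|wr1
(4) want 1×MEM +1rd +1wr — WAW → AL0|MU2|ME1|BR1|rd2|wr1
(5) want 1×MUL +2rd +1wr — yes → AL0|MU1|ME1|BR1|rd0|wr0

issued = [0, 1, 5]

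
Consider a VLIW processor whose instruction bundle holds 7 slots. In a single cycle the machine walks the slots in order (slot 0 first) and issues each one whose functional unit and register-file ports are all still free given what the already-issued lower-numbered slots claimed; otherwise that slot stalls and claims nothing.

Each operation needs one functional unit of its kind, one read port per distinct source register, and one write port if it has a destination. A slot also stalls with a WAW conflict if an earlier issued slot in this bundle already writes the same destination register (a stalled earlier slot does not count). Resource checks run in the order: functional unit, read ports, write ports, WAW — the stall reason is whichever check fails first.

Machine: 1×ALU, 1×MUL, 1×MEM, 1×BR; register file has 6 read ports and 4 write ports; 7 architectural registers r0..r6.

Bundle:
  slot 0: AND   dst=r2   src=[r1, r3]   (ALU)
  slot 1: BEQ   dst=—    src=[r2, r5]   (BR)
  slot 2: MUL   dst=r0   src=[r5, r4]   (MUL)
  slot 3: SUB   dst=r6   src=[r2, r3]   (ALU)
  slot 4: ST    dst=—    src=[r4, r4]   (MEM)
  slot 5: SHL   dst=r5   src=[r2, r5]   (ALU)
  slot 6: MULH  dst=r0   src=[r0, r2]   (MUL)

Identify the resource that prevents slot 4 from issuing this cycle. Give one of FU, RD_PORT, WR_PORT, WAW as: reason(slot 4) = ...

[0] ALU needs rd=2 wr=1: ok; after: ALU=0 MUL=1 MEM=1 BR=1, R=4, W=3
[1] BR needs rd=2 wr=0: ok; after: ALU=0 MUL=1 MEM=1 BR=0, R=2, W=3
[2] MUL needs rd=2 wr=1: ok; after: ALU=0 MUL=0 MEM=1 BR=0, R=0, W=2
[3] ALU needs rd=2 wr=1: FU; after: ALU=0 MUL=0 MEM=1 BR=0, R=0, W=2
[4] MEM needs rd=1 wr=0: RD_PORT; after: ALU=0 MUL=0 MEM=1 BR=0, R=0, W=2
[5] ALU needs rd=2 wr=1: FU; after: ALU=0 MUL=0 MEM=1 BR=0, R=0, W=2
[6] MUL needs rd=2 wr=1: FU; after: ALU=0 MUL=0 MEM=1 BR=0, R=0, W=2

reason(slot 4) = RD_PORT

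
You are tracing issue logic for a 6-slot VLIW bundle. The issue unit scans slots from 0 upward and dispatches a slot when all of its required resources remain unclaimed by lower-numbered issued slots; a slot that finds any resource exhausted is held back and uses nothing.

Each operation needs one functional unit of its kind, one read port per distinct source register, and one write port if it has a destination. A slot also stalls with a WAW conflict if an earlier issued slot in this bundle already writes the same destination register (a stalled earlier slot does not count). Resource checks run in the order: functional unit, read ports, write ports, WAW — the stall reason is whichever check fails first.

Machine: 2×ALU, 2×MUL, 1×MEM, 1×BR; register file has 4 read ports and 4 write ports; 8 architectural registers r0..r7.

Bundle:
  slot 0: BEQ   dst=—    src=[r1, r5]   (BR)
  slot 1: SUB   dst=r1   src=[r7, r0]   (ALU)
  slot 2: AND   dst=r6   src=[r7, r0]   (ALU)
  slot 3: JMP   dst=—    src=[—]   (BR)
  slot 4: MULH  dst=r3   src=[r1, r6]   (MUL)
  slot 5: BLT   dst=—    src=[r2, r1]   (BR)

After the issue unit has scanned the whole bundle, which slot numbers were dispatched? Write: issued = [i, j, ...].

(0) want 1×BR +2rd +0wr — yes → AL2|MU2|ME1|BR0|rd2|wr4
(1) want 1×ALU +2rd +1wr — yes → AL1|MU2|ME1|BR0|rd0|wr3
(2) want 1×ALU +2rd +1wr — RD_PORT → AL1|MU2|ME1|BR0|rd0|wr3
(3) want 1×BR +0rd +0wr — FU → AL1|MU2|ME1|BR0|rd0|wr3
(4) want 1×MUL +2rd +1wr — RD_PORT → AL1|MU2|ME1|BR0|rd0|wr3
(5) want 1×BR +2rd +0wr — FU → AL1|MU2|ME1|BR0|rd0|wr3

issued = [0, 1]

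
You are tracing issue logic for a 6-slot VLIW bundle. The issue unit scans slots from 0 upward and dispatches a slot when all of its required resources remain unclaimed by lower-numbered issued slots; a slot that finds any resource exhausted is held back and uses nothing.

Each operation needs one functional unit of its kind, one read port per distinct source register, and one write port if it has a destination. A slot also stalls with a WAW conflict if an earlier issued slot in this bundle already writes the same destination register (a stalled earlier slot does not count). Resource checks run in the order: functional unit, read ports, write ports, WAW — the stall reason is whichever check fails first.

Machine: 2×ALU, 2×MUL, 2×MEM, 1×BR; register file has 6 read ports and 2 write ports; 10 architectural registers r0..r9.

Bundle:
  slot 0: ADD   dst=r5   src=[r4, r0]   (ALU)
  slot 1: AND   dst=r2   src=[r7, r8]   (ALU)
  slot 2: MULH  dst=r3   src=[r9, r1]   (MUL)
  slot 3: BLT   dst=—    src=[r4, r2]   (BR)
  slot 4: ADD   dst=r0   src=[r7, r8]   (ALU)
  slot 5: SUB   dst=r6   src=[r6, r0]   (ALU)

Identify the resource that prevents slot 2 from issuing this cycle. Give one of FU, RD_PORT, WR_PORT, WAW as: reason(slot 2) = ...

reason(slot 2) = WR_PORT

slot 0 (ALU): ISSUE — free A1,Mu2,Ld2,B1 rp4 wp1
slot 1 (ALU): ISSUE — free A0,Mu2,Ld2,B1 rp2 wp0
slot 2 (MUL): stall WR_PORT — free A0,Mu2,Ld2,B1 rp2 wp0
slot 3 (BR): ISSUE — free A0,Mu2,Ld2,B0 rp0 wp0
slot 4 (ALU): stall FU — free A0,Mu2,Ld2,B0 rp0 wp0
slot 5 (ALU): stall FU — free A0,Mu2,Ld2,B0 rp0 wp0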